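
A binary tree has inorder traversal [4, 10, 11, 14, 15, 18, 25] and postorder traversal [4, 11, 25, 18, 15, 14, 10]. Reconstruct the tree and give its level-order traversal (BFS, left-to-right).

Inorder:   [4, 10, 11, 14, 15, 18, 25]
Postorder: [4, 11, 25, 18, 15, 14, 10]
Algorithm: postorder visits root last, so walk postorder right-to-left;
each value is the root of the current inorder slice — split it at that
value, recurse on the right subtree first, then the left.
Recursive splits:
  root=10; inorder splits into left=[4], right=[11, 14, 15, 18, 25]
  root=14; inorder splits into left=[11], right=[15, 18, 25]
  root=15; inorder splits into left=[], right=[18, 25]
  root=18; inorder splits into left=[], right=[25]
  root=25; inorder splits into left=[], right=[]
  root=11; inorder splits into left=[], right=[]
  root=4; inorder splits into left=[], right=[]
Reconstructed level-order: [10, 4, 14, 11, 15, 18, 25]


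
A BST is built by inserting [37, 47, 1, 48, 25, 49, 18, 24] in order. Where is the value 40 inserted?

Starting tree (level order): [37, 1, 47, None, 25, None, 48, 18, None, None, 49, None, 24]
Insertion path: 37 -> 47
Result: insert 40 as left child of 47
Final tree (level order): [37, 1, 47, None, 25, 40, 48, 18, None, None, None, None, 49, None, 24]


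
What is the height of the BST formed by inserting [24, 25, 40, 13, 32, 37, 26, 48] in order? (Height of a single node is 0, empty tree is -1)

Insertion order: [24, 25, 40, 13, 32, 37, 26, 48]
Tree (level-order array): [24, 13, 25, None, None, None, 40, 32, 48, 26, 37]
Compute height bottom-up (empty subtree = -1):
  height(13) = 1 + max(-1, -1) = 0
  height(26) = 1 + max(-1, -1) = 0
  height(37) = 1 + max(-1, -1) = 0
  height(32) = 1 + max(0, 0) = 1
  height(48) = 1 + max(-1, -1) = 0
  height(40) = 1 + max(1, 0) = 2
  height(25) = 1 + max(-1, 2) = 3
  height(24) = 1 + max(0, 3) = 4
Height = 4


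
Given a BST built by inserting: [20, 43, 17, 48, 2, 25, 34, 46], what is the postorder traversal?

Tree insertion order: [20, 43, 17, 48, 2, 25, 34, 46]
Tree (level-order array): [20, 17, 43, 2, None, 25, 48, None, None, None, 34, 46]
Postorder traversal: [2, 17, 34, 25, 46, 48, 43, 20]


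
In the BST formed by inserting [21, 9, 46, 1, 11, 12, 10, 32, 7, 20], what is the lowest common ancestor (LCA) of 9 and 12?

Tree insertion order: [21, 9, 46, 1, 11, 12, 10, 32, 7, 20]
Tree (level-order array): [21, 9, 46, 1, 11, 32, None, None, 7, 10, 12, None, None, None, None, None, None, None, 20]
In a BST, the LCA of p=9, q=12 is the first node v on the
root-to-leaf path with p <= v <= q (go left if both < v, right if both > v).
Walk from root:
  at 21: both 9 and 12 < 21, go left
  at 9: 9 <= 9 <= 12, this is the LCA
LCA = 9


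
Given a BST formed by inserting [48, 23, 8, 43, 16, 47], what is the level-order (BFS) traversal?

Tree insertion order: [48, 23, 8, 43, 16, 47]
Tree (level-order array): [48, 23, None, 8, 43, None, 16, None, 47]
BFS from the root, enqueuing left then right child of each popped node:
  queue [48] -> pop 48, enqueue [23], visited so far: [48]
  queue [23] -> pop 23, enqueue [8, 43], visited so far: [48, 23]
  queue [8, 43] -> pop 8, enqueue [16], visited so far: [48, 23, 8]
  queue [43, 16] -> pop 43, enqueue [47], visited so far: [48, 23, 8, 43]
  queue [16, 47] -> pop 16, enqueue [none], visited so far: [48, 23, 8, 43, 16]
  queue [47] -> pop 47, enqueue [none], visited so far: [48, 23, 8, 43, 16, 47]
Result: [48, 23, 8, 43, 16, 47]


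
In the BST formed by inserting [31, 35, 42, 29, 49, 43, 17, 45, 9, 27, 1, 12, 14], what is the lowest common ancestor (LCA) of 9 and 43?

Tree insertion order: [31, 35, 42, 29, 49, 43, 17, 45, 9, 27, 1, 12, 14]
Tree (level-order array): [31, 29, 35, 17, None, None, 42, 9, 27, None, 49, 1, 12, None, None, 43, None, None, None, None, 14, None, 45]
In a BST, the LCA of p=9, q=43 is the first node v on the
root-to-leaf path with p <= v <= q (go left if both < v, right if both > v).
Walk from root:
  at 31: 9 <= 31 <= 43, this is the LCA
LCA = 31


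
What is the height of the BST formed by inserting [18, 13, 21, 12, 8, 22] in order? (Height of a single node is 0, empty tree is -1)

Insertion order: [18, 13, 21, 12, 8, 22]
Tree (level-order array): [18, 13, 21, 12, None, None, 22, 8]
Compute height bottom-up (empty subtree = -1):
  height(8) = 1 + max(-1, -1) = 0
  height(12) = 1 + max(0, -1) = 1
  height(13) = 1 + max(1, -1) = 2
  height(22) = 1 + max(-1, -1) = 0
  height(21) = 1 + max(-1, 0) = 1
  height(18) = 1 + max(2, 1) = 3
Height = 3


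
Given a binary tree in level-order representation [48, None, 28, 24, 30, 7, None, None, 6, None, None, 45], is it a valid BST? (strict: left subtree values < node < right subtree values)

Level-order array: [48, None, 28, 24, 30, 7, None, None, 6, None, None, 45]
Validate using subtree bounds (lo, hi): at each node, require lo < value < hi,
then recurse left with hi=value and right with lo=value.
Preorder trace (stopping at first violation):
  at node 48 with bounds (-inf, +inf): OK
  at node 28 with bounds (48, +inf): VIOLATION
Node 28 violates its bound: not (48 < 28 < +inf).
Result: Not a valid BST


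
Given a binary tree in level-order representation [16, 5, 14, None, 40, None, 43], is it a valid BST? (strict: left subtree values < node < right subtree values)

Level-order array: [16, 5, 14, None, 40, None, 43]
Validate using subtree bounds (lo, hi): at each node, require lo < value < hi,
then recurse left with hi=value and right with lo=value.
Preorder trace (stopping at first violation):
  at node 16 with bounds (-inf, +inf): OK
  at node 5 with bounds (-inf, 16): OK
  at node 40 with bounds (5, 16): VIOLATION
Node 40 violates its bound: not (5 < 40 < 16).
Result: Not a valid BST


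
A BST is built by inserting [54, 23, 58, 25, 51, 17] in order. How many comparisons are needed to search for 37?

Search path for 37: 54 -> 23 -> 25 -> 51
Found: False
Comparisons: 4


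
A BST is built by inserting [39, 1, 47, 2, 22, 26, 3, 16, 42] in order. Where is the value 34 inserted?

Starting tree (level order): [39, 1, 47, None, 2, 42, None, None, 22, None, None, 3, 26, None, 16]
Insertion path: 39 -> 1 -> 2 -> 22 -> 26
Result: insert 34 as right child of 26
Final tree (level order): [39, 1, 47, None, 2, 42, None, None, 22, None, None, 3, 26, None, 16, None, 34]


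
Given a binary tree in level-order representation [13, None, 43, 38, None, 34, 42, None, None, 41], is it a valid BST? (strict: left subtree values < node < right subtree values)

Level-order array: [13, None, 43, 38, None, 34, 42, None, None, 41]
Validate using subtree bounds (lo, hi): at each node, require lo < value < hi,
then recurse left with hi=value and right with lo=value.
Preorder trace (stopping at first violation):
  at node 13 with bounds (-inf, +inf): OK
  at node 43 with bounds (13, +inf): OK
  at node 38 with bounds (13, 43): OK
  at node 34 with bounds (13, 38): OK
  at node 42 with bounds (38, 43): OK
  at node 41 with bounds (38, 42): OK
No violation found at any node.
Result: Valid BST


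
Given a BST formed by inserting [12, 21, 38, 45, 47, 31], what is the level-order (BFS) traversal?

Tree insertion order: [12, 21, 38, 45, 47, 31]
Tree (level-order array): [12, None, 21, None, 38, 31, 45, None, None, None, 47]
BFS from the root, enqueuing left then right child of each popped node:
  queue [12] -> pop 12, enqueue [21], visited so far: [12]
  queue [21] -> pop 21, enqueue [38], visited so far: [12, 21]
  queue [38] -> pop 38, enqueue [31, 45], visited so far: [12, 21, 38]
  queue [31, 45] -> pop 31, enqueue [none], visited so far: [12, 21, 38, 31]
  queue [45] -> pop 45, enqueue [47], visited so far: [12, 21, 38, 31, 45]
  queue [47] -> pop 47, enqueue [none], visited so far: [12, 21, 38, 31, 45, 47]
Result: [12, 21, 38, 31, 45, 47]


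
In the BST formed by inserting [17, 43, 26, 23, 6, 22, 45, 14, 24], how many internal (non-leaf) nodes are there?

Tree built from: [17, 43, 26, 23, 6, 22, 45, 14, 24]
Tree (level-order array): [17, 6, 43, None, 14, 26, 45, None, None, 23, None, None, None, 22, 24]
Rule: An internal node has at least one child.
Per-node child counts:
  node 17: 2 child(ren)
  node 6: 1 child(ren)
  node 14: 0 child(ren)
  node 43: 2 child(ren)
  node 26: 1 child(ren)
  node 23: 2 child(ren)
  node 22: 0 child(ren)
  node 24: 0 child(ren)
  node 45: 0 child(ren)
Matching nodes: [17, 6, 43, 26, 23]
Count of internal (non-leaf) nodes: 5


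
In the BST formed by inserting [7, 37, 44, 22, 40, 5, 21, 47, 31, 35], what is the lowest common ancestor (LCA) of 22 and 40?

Tree insertion order: [7, 37, 44, 22, 40, 5, 21, 47, 31, 35]
Tree (level-order array): [7, 5, 37, None, None, 22, 44, 21, 31, 40, 47, None, None, None, 35]
In a BST, the LCA of p=22, q=40 is the first node v on the
root-to-leaf path with p <= v <= q (go left if both < v, right if both > v).
Walk from root:
  at 7: both 22 and 40 > 7, go right
  at 37: 22 <= 37 <= 40, this is the LCA
LCA = 37


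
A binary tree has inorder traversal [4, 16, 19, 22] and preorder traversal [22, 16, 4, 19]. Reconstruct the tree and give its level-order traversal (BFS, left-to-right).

Inorder:  [4, 16, 19, 22]
Preorder: [22, 16, 4, 19]
Algorithm: preorder visits root first, so consume preorder in order;
for each root, split the current inorder slice at that value into
left-subtree inorder and right-subtree inorder, then recurse.
Recursive splits:
  root=22; inorder splits into left=[4, 16, 19], right=[]
  root=16; inorder splits into left=[4], right=[19]
  root=4; inorder splits into left=[], right=[]
  root=19; inorder splits into left=[], right=[]
Reconstructed level-order: [22, 16, 4, 19]


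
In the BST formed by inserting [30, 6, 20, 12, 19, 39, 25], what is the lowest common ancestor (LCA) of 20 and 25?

Tree insertion order: [30, 6, 20, 12, 19, 39, 25]
Tree (level-order array): [30, 6, 39, None, 20, None, None, 12, 25, None, 19]
In a BST, the LCA of p=20, q=25 is the first node v on the
root-to-leaf path with p <= v <= q (go left if both < v, right if both > v).
Walk from root:
  at 30: both 20 and 25 < 30, go left
  at 6: both 20 and 25 > 6, go right
  at 20: 20 <= 20 <= 25, this is the LCA
LCA = 20


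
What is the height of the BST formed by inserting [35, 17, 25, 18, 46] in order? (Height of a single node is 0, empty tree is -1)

Insertion order: [35, 17, 25, 18, 46]
Tree (level-order array): [35, 17, 46, None, 25, None, None, 18]
Compute height bottom-up (empty subtree = -1):
  height(18) = 1 + max(-1, -1) = 0
  height(25) = 1 + max(0, -1) = 1
  height(17) = 1 + max(-1, 1) = 2
  height(46) = 1 + max(-1, -1) = 0
  height(35) = 1 + max(2, 0) = 3
Height = 3


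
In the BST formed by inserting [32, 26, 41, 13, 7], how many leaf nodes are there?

Tree built from: [32, 26, 41, 13, 7]
Tree (level-order array): [32, 26, 41, 13, None, None, None, 7]
Rule: A leaf has 0 children.
Per-node child counts:
  node 32: 2 child(ren)
  node 26: 1 child(ren)
  node 13: 1 child(ren)
  node 7: 0 child(ren)
  node 41: 0 child(ren)
Matching nodes: [7, 41]
Count of leaf nodes: 2


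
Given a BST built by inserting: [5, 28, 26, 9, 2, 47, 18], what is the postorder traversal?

Tree insertion order: [5, 28, 26, 9, 2, 47, 18]
Tree (level-order array): [5, 2, 28, None, None, 26, 47, 9, None, None, None, None, 18]
Postorder traversal: [2, 18, 9, 26, 47, 28, 5]


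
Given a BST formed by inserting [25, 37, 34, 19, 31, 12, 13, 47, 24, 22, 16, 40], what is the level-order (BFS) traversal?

Tree insertion order: [25, 37, 34, 19, 31, 12, 13, 47, 24, 22, 16, 40]
Tree (level-order array): [25, 19, 37, 12, 24, 34, 47, None, 13, 22, None, 31, None, 40, None, None, 16]
BFS from the root, enqueuing left then right child of each popped node:
  queue [25] -> pop 25, enqueue [19, 37], visited so far: [25]
  queue [19, 37] -> pop 19, enqueue [12, 24], visited so far: [25, 19]
  queue [37, 12, 24] -> pop 37, enqueue [34, 47], visited so far: [25, 19, 37]
  queue [12, 24, 34, 47] -> pop 12, enqueue [13], visited so far: [25, 19, 37, 12]
  queue [24, 34, 47, 13] -> pop 24, enqueue [22], visited so far: [25, 19, 37, 12, 24]
  queue [34, 47, 13, 22] -> pop 34, enqueue [31], visited so far: [25, 19, 37, 12, 24, 34]
  queue [47, 13, 22, 31] -> pop 47, enqueue [40], visited so far: [25, 19, 37, 12, 24, 34, 47]
  queue [13, 22, 31, 40] -> pop 13, enqueue [16], visited so far: [25, 19, 37, 12, 24, 34, 47, 13]
  queue [22, 31, 40, 16] -> pop 22, enqueue [none], visited so far: [25, 19, 37, 12, 24, 34, 47, 13, 22]
  queue [31, 40, 16] -> pop 31, enqueue [none], visited so far: [25, 19, 37, 12, 24, 34, 47, 13, 22, 31]
  queue [40, 16] -> pop 40, enqueue [none], visited so far: [25, 19, 37, 12, 24, 34, 47, 13, 22, 31, 40]
  queue [16] -> pop 16, enqueue [none], visited so far: [25, 19, 37, 12, 24, 34, 47, 13, 22, 31, 40, 16]
Result: [25, 19, 37, 12, 24, 34, 47, 13, 22, 31, 40, 16]


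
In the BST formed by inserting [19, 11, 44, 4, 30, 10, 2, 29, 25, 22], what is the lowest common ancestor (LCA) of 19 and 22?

Tree insertion order: [19, 11, 44, 4, 30, 10, 2, 29, 25, 22]
Tree (level-order array): [19, 11, 44, 4, None, 30, None, 2, 10, 29, None, None, None, None, None, 25, None, 22]
In a BST, the LCA of p=19, q=22 is the first node v on the
root-to-leaf path with p <= v <= q (go left if both < v, right if both > v).
Walk from root:
  at 19: 19 <= 19 <= 22, this is the LCA
LCA = 19


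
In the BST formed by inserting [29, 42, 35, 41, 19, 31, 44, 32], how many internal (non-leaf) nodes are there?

Tree built from: [29, 42, 35, 41, 19, 31, 44, 32]
Tree (level-order array): [29, 19, 42, None, None, 35, 44, 31, 41, None, None, None, 32]
Rule: An internal node has at least one child.
Per-node child counts:
  node 29: 2 child(ren)
  node 19: 0 child(ren)
  node 42: 2 child(ren)
  node 35: 2 child(ren)
  node 31: 1 child(ren)
  node 32: 0 child(ren)
  node 41: 0 child(ren)
  node 44: 0 child(ren)
Matching nodes: [29, 42, 35, 31]
Count of internal (non-leaf) nodes: 4


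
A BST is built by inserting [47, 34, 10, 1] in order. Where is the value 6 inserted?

Starting tree (level order): [47, 34, None, 10, None, 1]
Insertion path: 47 -> 34 -> 10 -> 1
Result: insert 6 as right child of 1
Final tree (level order): [47, 34, None, 10, None, 1, None, None, 6]


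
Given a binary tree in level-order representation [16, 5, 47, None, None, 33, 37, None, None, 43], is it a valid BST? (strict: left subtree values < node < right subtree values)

Level-order array: [16, 5, 47, None, None, 33, 37, None, None, 43]
Validate using subtree bounds (lo, hi): at each node, require lo < value < hi,
then recurse left with hi=value and right with lo=value.
Preorder trace (stopping at first violation):
  at node 16 with bounds (-inf, +inf): OK
  at node 5 with bounds (-inf, 16): OK
  at node 47 with bounds (16, +inf): OK
  at node 33 with bounds (16, 47): OK
  at node 37 with bounds (47, +inf): VIOLATION
Node 37 violates its bound: not (47 < 37 < +inf).
Result: Not a valid BST


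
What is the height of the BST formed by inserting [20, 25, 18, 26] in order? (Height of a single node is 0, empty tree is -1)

Insertion order: [20, 25, 18, 26]
Tree (level-order array): [20, 18, 25, None, None, None, 26]
Compute height bottom-up (empty subtree = -1):
  height(18) = 1 + max(-1, -1) = 0
  height(26) = 1 + max(-1, -1) = 0
  height(25) = 1 + max(-1, 0) = 1
  height(20) = 1 + max(0, 1) = 2
Height = 2


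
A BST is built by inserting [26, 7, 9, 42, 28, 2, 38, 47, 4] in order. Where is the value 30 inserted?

Starting tree (level order): [26, 7, 42, 2, 9, 28, 47, None, 4, None, None, None, 38]
Insertion path: 26 -> 42 -> 28 -> 38
Result: insert 30 as left child of 38
Final tree (level order): [26, 7, 42, 2, 9, 28, 47, None, 4, None, None, None, 38, None, None, None, None, 30]


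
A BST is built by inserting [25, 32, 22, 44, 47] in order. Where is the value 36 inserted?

Starting tree (level order): [25, 22, 32, None, None, None, 44, None, 47]
Insertion path: 25 -> 32 -> 44
Result: insert 36 as left child of 44
Final tree (level order): [25, 22, 32, None, None, None, 44, 36, 47]


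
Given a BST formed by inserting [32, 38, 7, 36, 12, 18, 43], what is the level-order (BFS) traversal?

Tree insertion order: [32, 38, 7, 36, 12, 18, 43]
Tree (level-order array): [32, 7, 38, None, 12, 36, 43, None, 18]
BFS from the root, enqueuing left then right child of each popped node:
  queue [32] -> pop 32, enqueue [7, 38], visited so far: [32]
  queue [7, 38] -> pop 7, enqueue [12], visited so far: [32, 7]
  queue [38, 12] -> pop 38, enqueue [36, 43], visited so far: [32, 7, 38]
  queue [12, 36, 43] -> pop 12, enqueue [18], visited so far: [32, 7, 38, 12]
  queue [36, 43, 18] -> pop 36, enqueue [none], visited so far: [32, 7, 38, 12, 36]
  queue [43, 18] -> pop 43, enqueue [none], visited so far: [32, 7, 38, 12, 36, 43]
  queue [18] -> pop 18, enqueue [none], visited so far: [32, 7, 38, 12, 36, 43, 18]
Result: [32, 7, 38, 12, 36, 43, 18]


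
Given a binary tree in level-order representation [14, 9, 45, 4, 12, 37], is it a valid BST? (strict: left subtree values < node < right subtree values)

Level-order array: [14, 9, 45, 4, 12, 37]
Validate using subtree bounds (lo, hi): at each node, require lo < value < hi,
then recurse left with hi=value and right with lo=value.
Preorder trace (stopping at first violation):
  at node 14 with bounds (-inf, +inf): OK
  at node 9 with bounds (-inf, 14): OK
  at node 4 with bounds (-inf, 9): OK
  at node 12 with bounds (9, 14): OK
  at node 45 with bounds (14, +inf): OK
  at node 37 with bounds (14, 45): OK
No violation found at any node.
Result: Valid BST


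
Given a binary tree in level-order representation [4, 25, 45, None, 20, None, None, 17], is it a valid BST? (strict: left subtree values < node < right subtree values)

Level-order array: [4, 25, 45, None, 20, None, None, 17]
Validate using subtree bounds (lo, hi): at each node, require lo < value < hi,
then recurse left with hi=value and right with lo=value.
Preorder trace (stopping at first violation):
  at node 4 with bounds (-inf, +inf): OK
  at node 25 with bounds (-inf, 4): VIOLATION
Node 25 violates its bound: not (-inf < 25 < 4).
Result: Not a valid BST


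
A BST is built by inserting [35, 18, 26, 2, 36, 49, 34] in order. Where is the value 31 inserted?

Starting tree (level order): [35, 18, 36, 2, 26, None, 49, None, None, None, 34]
Insertion path: 35 -> 18 -> 26 -> 34
Result: insert 31 as left child of 34
Final tree (level order): [35, 18, 36, 2, 26, None, 49, None, None, None, 34, None, None, 31]


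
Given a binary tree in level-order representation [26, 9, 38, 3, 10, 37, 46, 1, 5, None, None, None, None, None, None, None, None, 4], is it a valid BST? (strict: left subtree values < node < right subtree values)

Level-order array: [26, 9, 38, 3, 10, 37, 46, 1, 5, None, None, None, None, None, None, None, None, 4]
Validate using subtree bounds (lo, hi): at each node, require lo < value < hi,
then recurse left with hi=value and right with lo=value.
Preorder trace (stopping at first violation):
  at node 26 with bounds (-inf, +inf): OK
  at node 9 with bounds (-inf, 26): OK
  at node 3 with bounds (-inf, 9): OK
  at node 1 with bounds (-inf, 3): OK
  at node 5 with bounds (3, 9): OK
  at node 4 with bounds (3, 5): OK
  at node 10 with bounds (9, 26): OK
  at node 38 with bounds (26, +inf): OK
  at node 37 with bounds (26, 38): OK
  at node 46 with bounds (38, +inf): OK
No violation found at any node.
Result: Valid BST


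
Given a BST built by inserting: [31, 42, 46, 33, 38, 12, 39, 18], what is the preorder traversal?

Tree insertion order: [31, 42, 46, 33, 38, 12, 39, 18]
Tree (level-order array): [31, 12, 42, None, 18, 33, 46, None, None, None, 38, None, None, None, 39]
Preorder traversal: [31, 12, 18, 42, 33, 38, 39, 46]


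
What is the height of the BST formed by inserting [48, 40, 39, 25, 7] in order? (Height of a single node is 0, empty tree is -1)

Insertion order: [48, 40, 39, 25, 7]
Tree (level-order array): [48, 40, None, 39, None, 25, None, 7]
Compute height bottom-up (empty subtree = -1):
  height(7) = 1 + max(-1, -1) = 0
  height(25) = 1 + max(0, -1) = 1
  height(39) = 1 + max(1, -1) = 2
  height(40) = 1 + max(2, -1) = 3
  height(48) = 1 + max(3, -1) = 4
Height = 4


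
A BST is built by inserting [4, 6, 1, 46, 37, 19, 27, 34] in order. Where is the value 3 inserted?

Starting tree (level order): [4, 1, 6, None, None, None, 46, 37, None, 19, None, None, 27, None, 34]
Insertion path: 4 -> 1
Result: insert 3 as right child of 1
Final tree (level order): [4, 1, 6, None, 3, None, 46, None, None, 37, None, 19, None, None, 27, None, 34]


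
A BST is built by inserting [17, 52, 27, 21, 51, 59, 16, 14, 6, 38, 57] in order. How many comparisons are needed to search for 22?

Search path for 22: 17 -> 52 -> 27 -> 21
Found: False
Comparisons: 4


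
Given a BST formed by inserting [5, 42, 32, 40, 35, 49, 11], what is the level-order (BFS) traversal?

Tree insertion order: [5, 42, 32, 40, 35, 49, 11]
Tree (level-order array): [5, None, 42, 32, 49, 11, 40, None, None, None, None, 35]
BFS from the root, enqueuing left then right child of each popped node:
  queue [5] -> pop 5, enqueue [42], visited so far: [5]
  queue [42] -> pop 42, enqueue [32, 49], visited so far: [5, 42]
  queue [32, 49] -> pop 32, enqueue [11, 40], visited so far: [5, 42, 32]
  queue [49, 11, 40] -> pop 49, enqueue [none], visited so far: [5, 42, 32, 49]
  queue [11, 40] -> pop 11, enqueue [none], visited so far: [5, 42, 32, 49, 11]
  queue [40] -> pop 40, enqueue [35], visited so far: [5, 42, 32, 49, 11, 40]
  queue [35] -> pop 35, enqueue [none], visited so far: [5, 42, 32, 49, 11, 40, 35]
Result: [5, 42, 32, 49, 11, 40, 35]


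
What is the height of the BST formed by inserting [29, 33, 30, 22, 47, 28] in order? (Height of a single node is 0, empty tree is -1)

Insertion order: [29, 33, 30, 22, 47, 28]
Tree (level-order array): [29, 22, 33, None, 28, 30, 47]
Compute height bottom-up (empty subtree = -1):
  height(28) = 1 + max(-1, -1) = 0
  height(22) = 1 + max(-1, 0) = 1
  height(30) = 1 + max(-1, -1) = 0
  height(47) = 1 + max(-1, -1) = 0
  height(33) = 1 + max(0, 0) = 1
  height(29) = 1 + max(1, 1) = 2
Height = 2


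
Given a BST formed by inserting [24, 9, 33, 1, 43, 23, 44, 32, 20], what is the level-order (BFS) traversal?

Tree insertion order: [24, 9, 33, 1, 43, 23, 44, 32, 20]
Tree (level-order array): [24, 9, 33, 1, 23, 32, 43, None, None, 20, None, None, None, None, 44]
BFS from the root, enqueuing left then right child of each popped node:
  queue [24] -> pop 24, enqueue [9, 33], visited so far: [24]
  queue [9, 33] -> pop 9, enqueue [1, 23], visited so far: [24, 9]
  queue [33, 1, 23] -> pop 33, enqueue [32, 43], visited so far: [24, 9, 33]
  queue [1, 23, 32, 43] -> pop 1, enqueue [none], visited so far: [24, 9, 33, 1]
  queue [23, 32, 43] -> pop 23, enqueue [20], visited so far: [24, 9, 33, 1, 23]
  queue [32, 43, 20] -> pop 32, enqueue [none], visited so far: [24, 9, 33, 1, 23, 32]
  queue [43, 20] -> pop 43, enqueue [44], visited so far: [24, 9, 33, 1, 23, 32, 43]
  queue [20, 44] -> pop 20, enqueue [none], visited so far: [24, 9, 33, 1, 23, 32, 43, 20]
  queue [44] -> pop 44, enqueue [none], visited so far: [24, 9, 33, 1, 23, 32, 43, 20, 44]
Result: [24, 9, 33, 1, 23, 32, 43, 20, 44]


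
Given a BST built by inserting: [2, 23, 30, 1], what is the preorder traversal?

Tree insertion order: [2, 23, 30, 1]
Tree (level-order array): [2, 1, 23, None, None, None, 30]
Preorder traversal: [2, 1, 23, 30]


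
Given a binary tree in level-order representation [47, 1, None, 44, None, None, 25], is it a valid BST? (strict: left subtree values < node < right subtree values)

Level-order array: [47, 1, None, 44, None, None, 25]
Validate using subtree bounds (lo, hi): at each node, require lo < value < hi,
then recurse left with hi=value and right with lo=value.
Preorder trace (stopping at first violation):
  at node 47 with bounds (-inf, +inf): OK
  at node 1 with bounds (-inf, 47): OK
  at node 44 with bounds (-inf, 1): VIOLATION
Node 44 violates its bound: not (-inf < 44 < 1).
Result: Not a valid BST


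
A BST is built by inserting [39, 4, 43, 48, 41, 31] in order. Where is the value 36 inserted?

Starting tree (level order): [39, 4, 43, None, 31, 41, 48]
Insertion path: 39 -> 4 -> 31
Result: insert 36 as right child of 31
Final tree (level order): [39, 4, 43, None, 31, 41, 48, None, 36]


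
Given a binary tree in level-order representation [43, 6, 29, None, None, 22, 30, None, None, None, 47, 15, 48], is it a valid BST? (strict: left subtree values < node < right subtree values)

Level-order array: [43, 6, 29, None, None, 22, 30, None, None, None, 47, 15, 48]
Validate using subtree bounds (lo, hi): at each node, require lo < value < hi,
then recurse left with hi=value and right with lo=value.
Preorder trace (stopping at first violation):
  at node 43 with bounds (-inf, +inf): OK
  at node 6 with bounds (-inf, 43): OK
  at node 29 with bounds (43, +inf): VIOLATION
Node 29 violates its bound: not (43 < 29 < +inf).
Result: Not a valid BST


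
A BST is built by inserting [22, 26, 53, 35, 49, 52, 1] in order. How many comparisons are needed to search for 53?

Search path for 53: 22 -> 26 -> 53
Found: True
Comparisons: 3


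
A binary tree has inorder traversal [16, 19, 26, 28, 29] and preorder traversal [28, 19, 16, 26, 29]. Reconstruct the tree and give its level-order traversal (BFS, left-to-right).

Inorder:  [16, 19, 26, 28, 29]
Preorder: [28, 19, 16, 26, 29]
Algorithm: preorder visits root first, so consume preorder in order;
for each root, split the current inorder slice at that value into
left-subtree inorder and right-subtree inorder, then recurse.
Recursive splits:
  root=28; inorder splits into left=[16, 19, 26], right=[29]
  root=19; inorder splits into left=[16], right=[26]
  root=16; inorder splits into left=[], right=[]
  root=26; inorder splits into left=[], right=[]
  root=29; inorder splits into left=[], right=[]
Reconstructed level-order: [28, 19, 29, 16, 26]


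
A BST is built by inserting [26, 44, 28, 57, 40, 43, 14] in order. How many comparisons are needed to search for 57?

Search path for 57: 26 -> 44 -> 57
Found: True
Comparisons: 3


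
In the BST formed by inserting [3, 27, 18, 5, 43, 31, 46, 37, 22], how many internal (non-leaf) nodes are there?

Tree built from: [3, 27, 18, 5, 43, 31, 46, 37, 22]
Tree (level-order array): [3, None, 27, 18, 43, 5, 22, 31, 46, None, None, None, None, None, 37]
Rule: An internal node has at least one child.
Per-node child counts:
  node 3: 1 child(ren)
  node 27: 2 child(ren)
  node 18: 2 child(ren)
  node 5: 0 child(ren)
  node 22: 0 child(ren)
  node 43: 2 child(ren)
  node 31: 1 child(ren)
  node 37: 0 child(ren)
  node 46: 0 child(ren)
Matching nodes: [3, 27, 18, 43, 31]
Count of internal (non-leaf) nodes: 5


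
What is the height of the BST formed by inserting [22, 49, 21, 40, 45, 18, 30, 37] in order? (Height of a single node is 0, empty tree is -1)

Insertion order: [22, 49, 21, 40, 45, 18, 30, 37]
Tree (level-order array): [22, 21, 49, 18, None, 40, None, None, None, 30, 45, None, 37]
Compute height bottom-up (empty subtree = -1):
  height(18) = 1 + max(-1, -1) = 0
  height(21) = 1 + max(0, -1) = 1
  height(37) = 1 + max(-1, -1) = 0
  height(30) = 1 + max(-1, 0) = 1
  height(45) = 1 + max(-1, -1) = 0
  height(40) = 1 + max(1, 0) = 2
  height(49) = 1 + max(2, -1) = 3
  height(22) = 1 + max(1, 3) = 4
Height = 4


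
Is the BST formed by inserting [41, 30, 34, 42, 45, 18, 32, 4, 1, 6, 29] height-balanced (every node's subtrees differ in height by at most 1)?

Tree (level-order array): [41, 30, 42, 18, 34, None, 45, 4, 29, 32, None, None, None, 1, 6]
Definition: a tree is height-balanced if, at every node, |h(left) - h(right)| <= 1 (empty subtree has height -1).
Bottom-up per-node check:
  node 1: h_left=-1, h_right=-1, diff=0 [OK], height=0
  node 6: h_left=-1, h_right=-1, diff=0 [OK], height=0
  node 4: h_left=0, h_right=0, diff=0 [OK], height=1
  node 29: h_left=-1, h_right=-1, diff=0 [OK], height=0
  node 18: h_left=1, h_right=0, diff=1 [OK], height=2
  node 32: h_left=-1, h_right=-1, diff=0 [OK], height=0
  node 34: h_left=0, h_right=-1, diff=1 [OK], height=1
  node 30: h_left=2, h_right=1, diff=1 [OK], height=3
  node 45: h_left=-1, h_right=-1, diff=0 [OK], height=0
  node 42: h_left=-1, h_right=0, diff=1 [OK], height=1
  node 41: h_left=3, h_right=1, diff=2 [FAIL (|3-1|=2 > 1)], height=4
Node 41 violates the condition: |3 - 1| = 2 > 1.
Result: Not balanced


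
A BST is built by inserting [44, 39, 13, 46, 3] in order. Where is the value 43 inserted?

Starting tree (level order): [44, 39, 46, 13, None, None, None, 3]
Insertion path: 44 -> 39
Result: insert 43 as right child of 39
Final tree (level order): [44, 39, 46, 13, 43, None, None, 3]


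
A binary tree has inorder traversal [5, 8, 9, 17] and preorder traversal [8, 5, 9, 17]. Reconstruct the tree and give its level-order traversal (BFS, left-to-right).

Inorder:  [5, 8, 9, 17]
Preorder: [8, 5, 9, 17]
Algorithm: preorder visits root first, so consume preorder in order;
for each root, split the current inorder slice at that value into
left-subtree inorder and right-subtree inorder, then recurse.
Recursive splits:
  root=8; inorder splits into left=[5], right=[9, 17]
  root=5; inorder splits into left=[], right=[]
  root=9; inorder splits into left=[], right=[17]
  root=17; inorder splits into left=[], right=[]
Reconstructed level-order: [8, 5, 9, 17]


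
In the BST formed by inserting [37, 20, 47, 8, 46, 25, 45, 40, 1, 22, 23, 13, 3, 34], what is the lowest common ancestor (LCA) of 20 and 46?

Tree insertion order: [37, 20, 47, 8, 46, 25, 45, 40, 1, 22, 23, 13, 3, 34]
Tree (level-order array): [37, 20, 47, 8, 25, 46, None, 1, 13, 22, 34, 45, None, None, 3, None, None, None, 23, None, None, 40]
In a BST, the LCA of p=20, q=46 is the first node v on the
root-to-leaf path with p <= v <= q (go left if both < v, right if both > v).
Walk from root:
  at 37: 20 <= 37 <= 46, this is the LCA
LCA = 37


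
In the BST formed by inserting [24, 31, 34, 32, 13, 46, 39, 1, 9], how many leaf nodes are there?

Tree built from: [24, 31, 34, 32, 13, 46, 39, 1, 9]
Tree (level-order array): [24, 13, 31, 1, None, None, 34, None, 9, 32, 46, None, None, None, None, 39]
Rule: A leaf has 0 children.
Per-node child counts:
  node 24: 2 child(ren)
  node 13: 1 child(ren)
  node 1: 1 child(ren)
  node 9: 0 child(ren)
  node 31: 1 child(ren)
  node 34: 2 child(ren)
  node 32: 0 child(ren)
  node 46: 1 child(ren)
  node 39: 0 child(ren)
Matching nodes: [9, 32, 39]
Count of leaf nodes: 3


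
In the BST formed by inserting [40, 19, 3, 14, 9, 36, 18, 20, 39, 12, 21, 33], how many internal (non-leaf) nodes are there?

Tree built from: [40, 19, 3, 14, 9, 36, 18, 20, 39, 12, 21, 33]
Tree (level-order array): [40, 19, None, 3, 36, None, 14, 20, 39, 9, 18, None, 21, None, None, None, 12, None, None, None, 33]
Rule: An internal node has at least one child.
Per-node child counts:
  node 40: 1 child(ren)
  node 19: 2 child(ren)
  node 3: 1 child(ren)
  node 14: 2 child(ren)
  node 9: 1 child(ren)
  node 12: 0 child(ren)
  node 18: 0 child(ren)
  node 36: 2 child(ren)
  node 20: 1 child(ren)
  node 21: 1 child(ren)
  node 33: 0 child(ren)
  node 39: 0 child(ren)
Matching nodes: [40, 19, 3, 14, 9, 36, 20, 21]
Count of internal (non-leaf) nodes: 8


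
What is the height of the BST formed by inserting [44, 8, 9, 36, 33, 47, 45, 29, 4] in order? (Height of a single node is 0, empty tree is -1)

Insertion order: [44, 8, 9, 36, 33, 47, 45, 29, 4]
Tree (level-order array): [44, 8, 47, 4, 9, 45, None, None, None, None, 36, None, None, 33, None, 29]
Compute height bottom-up (empty subtree = -1):
  height(4) = 1 + max(-1, -1) = 0
  height(29) = 1 + max(-1, -1) = 0
  height(33) = 1 + max(0, -1) = 1
  height(36) = 1 + max(1, -1) = 2
  height(9) = 1 + max(-1, 2) = 3
  height(8) = 1 + max(0, 3) = 4
  height(45) = 1 + max(-1, -1) = 0
  height(47) = 1 + max(0, -1) = 1
  height(44) = 1 + max(4, 1) = 5
Height = 5


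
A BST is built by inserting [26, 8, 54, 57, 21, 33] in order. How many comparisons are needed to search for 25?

Search path for 25: 26 -> 8 -> 21
Found: False
Comparisons: 3


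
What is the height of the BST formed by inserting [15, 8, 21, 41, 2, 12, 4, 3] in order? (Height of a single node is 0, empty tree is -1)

Insertion order: [15, 8, 21, 41, 2, 12, 4, 3]
Tree (level-order array): [15, 8, 21, 2, 12, None, 41, None, 4, None, None, None, None, 3]
Compute height bottom-up (empty subtree = -1):
  height(3) = 1 + max(-1, -1) = 0
  height(4) = 1 + max(0, -1) = 1
  height(2) = 1 + max(-1, 1) = 2
  height(12) = 1 + max(-1, -1) = 0
  height(8) = 1 + max(2, 0) = 3
  height(41) = 1 + max(-1, -1) = 0
  height(21) = 1 + max(-1, 0) = 1
  height(15) = 1 + max(3, 1) = 4
Height = 4


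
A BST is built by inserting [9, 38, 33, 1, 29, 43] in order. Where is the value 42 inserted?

Starting tree (level order): [9, 1, 38, None, None, 33, 43, 29]
Insertion path: 9 -> 38 -> 43
Result: insert 42 as left child of 43
Final tree (level order): [9, 1, 38, None, None, 33, 43, 29, None, 42]


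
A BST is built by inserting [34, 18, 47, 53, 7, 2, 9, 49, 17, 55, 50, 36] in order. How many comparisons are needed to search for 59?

Search path for 59: 34 -> 47 -> 53 -> 55
Found: False
Comparisons: 4


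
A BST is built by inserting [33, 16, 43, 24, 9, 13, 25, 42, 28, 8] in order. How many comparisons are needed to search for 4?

Search path for 4: 33 -> 16 -> 9 -> 8
Found: False
Comparisons: 4


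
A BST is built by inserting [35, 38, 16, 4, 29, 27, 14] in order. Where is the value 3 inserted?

Starting tree (level order): [35, 16, 38, 4, 29, None, None, None, 14, 27]
Insertion path: 35 -> 16 -> 4
Result: insert 3 as left child of 4
Final tree (level order): [35, 16, 38, 4, 29, None, None, 3, 14, 27]


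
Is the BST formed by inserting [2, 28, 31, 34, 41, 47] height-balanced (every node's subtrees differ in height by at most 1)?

Tree (level-order array): [2, None, 28, None, 31, None, 34, None, 41, None, 47]
Definition: a tree is height-balanced if, at every node, |h(left) - h(right)| <= 1 (empty subtree has height -1).
Bottom-up per-node check:
  node 47: h_left=-1, h_right=-1, diff=0 [OK], height=0
  node 41: h_left=-1, h_right=0, diff=1 [OK], height=1
  node 34: h_left=-1, h_right=1, diff=2 [FAIL (|-1-1|=2 > 1)], height=2
  node 31: h_left=-1, h_right=2, diff=3 [FAIL (|-1-2|=3 > 1)], height=3
  node 28: h_left=-1, h_right=3, diff=4 [FAIL (|-1-3|=4 > 1)], height=4
  node 2: h_left=-1, h_right=4, diff=5 [FAIL (|-1-4|=5 > 1)], height=5
Node 34 violates the condition: |-1 - 1| = 2 > 1.
Result: Not balanced


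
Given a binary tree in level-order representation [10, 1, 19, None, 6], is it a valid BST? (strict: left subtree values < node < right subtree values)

Level-order array: [10, 1, 19, None, 6]
Validate using subtree bounds (lo, hi): at each node, require lo < value < hi,
then recurse left with hi=value and right with lo=value.
Preorder trace (stopping at first violation):
  at node 10 with bounds (-inf, +inf): OK
  at node 1 with bounds (-inf, 10): OK
  at node 6 with bounds (1, 10): OK
  at node 19 with bounds (10, +inf): OK
No violation found at any node.
Result: Valid BST


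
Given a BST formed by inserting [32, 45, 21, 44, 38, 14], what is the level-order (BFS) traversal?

Tree insertion order: [32, 45, 21, 44, 38, 14]
Tree (level-order array): [32, 21, 45, 14, None, 44, None, None, None, 38]
BFS from the root, enqueuing left then right child of each popped node:
  queue [32] -> pop 32, enqueue [21, 45], visited so far: [32]
  queue [21, 45] -> pop 21, enqueue [14], visited so far: [32, 21]
  queue [45, 14] -> pop 45, enqueue [44], visited so far: [32, 21, 45]
  queue [14, 44] -> pop 14, enqueue [none], visited so far: [32, 21, 45, 14]
  queue [44] -> pop 44, enqueue [38], visited so far: [32, 21, 45, 14, 44]
  queue [38] -> pop 38, enqueue [none], visited so far: [32, 21, 45, 14, 44, 38]
Result: [32, 21, 45, 14, 44, 38]


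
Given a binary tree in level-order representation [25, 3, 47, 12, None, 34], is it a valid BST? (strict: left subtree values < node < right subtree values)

Level-order array: [25, 3, 47, 12, None, 34]
Validate using subtree bounds (lo, hi): at each node, require lo < value < hi,
then recurse left with hi=value and right with lo=value.
Preorder trace (stopping at first violation):
  at node 25 with bounds (-inf, +inf): OK
  at node 3 with bounds (-inf, 25): OK
  at node 12 with bounds (-inf, 3): VIOLATION
Node 12 violates its bound: not (-inf < 12 < 3).
Result: Not a valid BST


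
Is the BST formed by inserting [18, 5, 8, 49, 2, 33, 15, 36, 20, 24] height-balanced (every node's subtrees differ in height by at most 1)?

Tree (level-order array): [18, 5, 49, 2, 8, 33, None, None, None, None, 15, 20, 36, None, None, None, 24]
Definition: a tree is height-balanced if, at every node, |h(left) - h(right)| <= 1 (empty subtree has height -1).
Bottom-up per-node check:
  node 2: h_left=-1, h_right=-1, diff=0 [OK], height=0
  node 15: h_left=-1, h_right=-1, diff=0 [OK], height=0
  node 8: h_left=-1, h_right=0, diff=1 [OK], height=1
  node 5: h_left=0, h_right=1, diff=1 [OK], height=2
  node 24: h_left=-1, h_right=-1, diff=0 [OK], height=0
  node 20: h_left=-1, h_right=0, diff=1 [OK], height=1
  node 36: h_left=-1, h_right=-1, diff=0 [OK], height=0
  node 33: h_left=1, h_right=0, diff=1 [OK], height=2
  node 49: h_left=2, h_right=-1, diff=3 [FAIL (|2--1|=3 > 1)], height=3
  node 18: h_left=2, h_right=3, diff=1 [OK], height=4
Node 49 violates the condition: |2 - -1| = 3 > 1.
Result: Not balanced


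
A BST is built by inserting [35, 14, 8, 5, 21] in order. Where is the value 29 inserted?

Starting tree (level order): [35, 14, None, 8, 21, 5]
Insertion path: 35 -> 14 -> 21
Result: insert 29 as right child of 21
Final tree (level order): [35, 14, None, 8, 21, 5, None, None, 29]


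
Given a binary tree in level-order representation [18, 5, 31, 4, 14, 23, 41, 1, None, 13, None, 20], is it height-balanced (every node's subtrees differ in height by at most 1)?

Tree (level-order array): [18, 5, 31, 4, 14, 23, 41, 1, None, 13, None, 20]
Definition: a tree is height-balanced if, at every node, |h(left) - h(right)| <= 1 (empty subtree has height -1).
Bottom-up per-node check:
  node 1: h_left=-1, h_right=-1, diff=0 [OK], height=0
  node 4: h_left=0, h_right=-1, diff=1 [OK], height=1
  node 13: h_left=-1, h_right=-1, diff=0 [OK], height=0
  node 14: h_left=0, h_right=-1, diff=1 [OK], height=1
  node 5: h_left=1, h_right=1, diff=0 [OK], height=2
  node 20: h_left=-1, h_right=-1, diff=0 [OK], height=0
  node 23: h_left=0, h_right=-1, diff=1 [OK], height=1
  node 41: h_left=-1, h_right=-1, diff=0 [OK], height=0
  node 31: h_left=1, h_right=0, diff=1 [OK], height=2
  node 18: h_left=2, h_right=2, diff=0 [OK], height=3
All nodes satisfy the balance condition.
Result: Balanced


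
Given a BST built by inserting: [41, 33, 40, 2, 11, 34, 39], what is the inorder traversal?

Tree insertion order: [41, 33, 40, 2, 11, 34, 39]
Tree (level-order array): [41, 33, None, 2, 40, None, 11, 34, None, None, None, None, 39]
Inorder traversal: [2, 11, 33, 34, 39, 40, 41]


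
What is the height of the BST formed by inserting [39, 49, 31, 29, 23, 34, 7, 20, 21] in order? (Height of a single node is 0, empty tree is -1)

Insertion order: [39, 49, 31, 29, 23, 34, 7, 20, 21]
Tree (level-order array): [39, 31, 49, 29, 34, None, None, 23, None, None, None, 7, None, None, 20, None, 21]
Compute height bottom-up (empty subtree = -1):
  height(21) = 1 + max(-1, -1) = 0
  height(20) = 1 + max(-1, 0) = 1
  height(7) = 1 + max(-1, 1) = 2
  height(23) = 1 + max(2, -1) = 3
  height(29) = 1 + max(3, -1) = 4
  height(34) = 1 + max(-1, -1) = 0
  height(31) = 1 + max(4, 0) = 5
  height(49) = 1 + max(-1, -1) = 0
  height(39) = 1 + max(5, 0) = 6
Height = 6


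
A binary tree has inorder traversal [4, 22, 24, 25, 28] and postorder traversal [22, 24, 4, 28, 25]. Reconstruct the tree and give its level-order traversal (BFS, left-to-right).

Inorder:   [4, 22, 24, 25, 28]
Postorder: [22, 24, 4, 28, 25]
Algorithm: postorder visits root last, so walk postorder right-to-left;
each value is the root of the current inorder slice — split it at that
value, recurse on the right subtree first, then the left.
Recursive splits:
  root=25; inorder splits into left=[4, 22, 24], right=[28]
  root=28; inorder splits into left=[], right=[]
  root=4; inorder splits into left=[], right=[22, 24]
  root=24; inorder splits into left=[22], right=[]
  root=22; inorder splits into left=[], right=[]
Reconstructed level-order: [25, 4, 28, 24, 22]
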